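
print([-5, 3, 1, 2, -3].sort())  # None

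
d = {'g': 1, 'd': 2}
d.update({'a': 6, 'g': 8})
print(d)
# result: {'g': 8, 'd': 2, 'a': 6}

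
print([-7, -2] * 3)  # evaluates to [-7, -2, -7, -2, -7, -2]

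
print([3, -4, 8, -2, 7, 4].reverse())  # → None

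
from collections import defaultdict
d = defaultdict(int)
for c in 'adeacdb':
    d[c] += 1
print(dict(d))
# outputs {'a': 2, 'd': 2, 'e': 1, 'c': 1, 'b': 1}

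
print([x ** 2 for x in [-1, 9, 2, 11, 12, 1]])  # [1, 81, 4, 121, 144, 1]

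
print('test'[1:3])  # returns es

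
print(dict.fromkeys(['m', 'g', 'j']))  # {'m': None, 'g': None, 'j': None}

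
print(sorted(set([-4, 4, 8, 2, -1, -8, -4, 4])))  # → [-8, -4, -1, 2, 4, 8]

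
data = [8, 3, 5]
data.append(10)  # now [8, 3, 5, 10]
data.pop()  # 10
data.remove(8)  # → [3, 5]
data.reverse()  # [5, 3]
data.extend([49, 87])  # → [5, 3, 49, 87]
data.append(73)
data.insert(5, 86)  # [5, 3, 49, 87, 73, 86]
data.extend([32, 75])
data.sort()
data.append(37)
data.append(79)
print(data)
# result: [3, 5, 32, 49, 73, 75, 86, 87, 37, 79]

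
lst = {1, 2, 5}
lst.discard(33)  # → {1, 2, 5}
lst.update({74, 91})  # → {1, 2, 5, 74, 91}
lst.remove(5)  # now {1, 2, 74, 91}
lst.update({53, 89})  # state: {1, 2, 53, 74, 89, 91}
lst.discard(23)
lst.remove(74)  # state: {1, 2, 53, 89, 91}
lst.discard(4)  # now {1, 2, 53, 89, 91}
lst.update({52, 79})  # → {1, 2, 52, 53, 79, 89, 91}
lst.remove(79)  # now {1, 2, 52, 53, 89, 91}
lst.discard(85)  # {1, 2, 52, 53, 89, 91}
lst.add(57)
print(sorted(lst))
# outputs [1, 2, 52, 53, 57, 89, 91]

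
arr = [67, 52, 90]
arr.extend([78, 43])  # [67, 52, 90, 78, 43]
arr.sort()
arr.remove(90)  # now [43, 52, 67, 78]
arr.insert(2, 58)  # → [43, 52, 58, 67, 78]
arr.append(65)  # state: [43, 52, 58, 67, 78, 65]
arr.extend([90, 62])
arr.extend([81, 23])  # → [43, 52, 58, 67, 78, 65, 90, 62, 81, 23]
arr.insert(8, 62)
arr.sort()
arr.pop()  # 90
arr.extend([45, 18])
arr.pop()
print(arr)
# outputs [23, 43, 52, 58, 62, 62, 65, 67, 78, 81, 45]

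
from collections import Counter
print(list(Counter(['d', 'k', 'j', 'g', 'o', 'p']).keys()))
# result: ['d', 'k', 'j', 'g', 'o', 'p']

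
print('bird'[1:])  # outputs ird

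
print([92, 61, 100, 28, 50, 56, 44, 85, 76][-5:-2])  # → [50, 56, 44]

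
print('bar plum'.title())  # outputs Bar Plum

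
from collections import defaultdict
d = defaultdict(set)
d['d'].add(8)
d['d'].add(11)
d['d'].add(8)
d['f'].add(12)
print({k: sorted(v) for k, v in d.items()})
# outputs {'d': [8, 11], 'f': [12]}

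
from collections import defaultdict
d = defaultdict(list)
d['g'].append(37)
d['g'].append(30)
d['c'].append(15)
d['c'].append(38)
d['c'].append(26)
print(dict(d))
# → {'g': [37, 30], 'c': [15, 38, 26]}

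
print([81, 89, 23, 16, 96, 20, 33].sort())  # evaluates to None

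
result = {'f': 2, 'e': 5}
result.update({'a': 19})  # {'f': 2, 'e': 5, 'a': 19}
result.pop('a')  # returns 19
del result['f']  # {'e': 5}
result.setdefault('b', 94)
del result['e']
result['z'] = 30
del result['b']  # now {'z': 30}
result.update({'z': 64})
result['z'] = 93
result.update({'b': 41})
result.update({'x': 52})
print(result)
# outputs {'z': 93, 'b': 41, 'x': 52}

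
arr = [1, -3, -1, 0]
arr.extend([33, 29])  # [1, -3, -1, 0, 33, 29]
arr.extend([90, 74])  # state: [1, -3, -1, 0, 33, 29, 90, 74]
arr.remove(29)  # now [1, -3, -1, 0, 33, 90, 74]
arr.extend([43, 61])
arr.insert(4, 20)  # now [1, -3, -1, 0, 20, 33, 90, 74, 43, 61]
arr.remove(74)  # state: [1, -3, -1, 0, 20, 33, 90, 43, 61]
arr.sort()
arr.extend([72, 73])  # [-3, -1, 0, 1, 20, 33, 43, 61, 90, 72, 73]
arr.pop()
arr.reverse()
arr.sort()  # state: [-3, -1, 0, 1, 20, 33, 43, 61, 72, 90]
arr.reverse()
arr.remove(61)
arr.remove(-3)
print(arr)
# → [90, 72, 43, 33, 20, 1, 0, -1]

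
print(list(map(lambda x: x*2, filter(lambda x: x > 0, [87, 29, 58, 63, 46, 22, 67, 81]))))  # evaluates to [174, 58, 116, 126, 92, 44, 134, 162]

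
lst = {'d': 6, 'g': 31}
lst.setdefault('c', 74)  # 74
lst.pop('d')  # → 6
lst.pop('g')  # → 31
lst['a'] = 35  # {'c': 74, 'a': 35}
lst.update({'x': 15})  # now {'c': 74, 'a': 35, 'x': 15}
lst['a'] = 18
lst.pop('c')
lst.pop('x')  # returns 15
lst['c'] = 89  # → {'a': 18, 'c': 89}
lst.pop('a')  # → 18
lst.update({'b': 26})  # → {'c': 89, 'b': 26}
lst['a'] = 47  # {'c': 89, 'b': 26, 'a': 47}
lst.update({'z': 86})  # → {'c': 89, 'b': 26, 'a': 47, 'z': 86}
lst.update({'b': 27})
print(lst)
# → {'c': 89, 'b': 27, 'a': 47, 'z': 86}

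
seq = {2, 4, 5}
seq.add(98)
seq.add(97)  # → {2, 4, 5, 97, 98}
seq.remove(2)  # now {4, 5, 97, 98}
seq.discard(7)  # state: {4, 5, 97, 98}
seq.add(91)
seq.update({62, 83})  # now {4, 5, 62, 83, 91, 97, 98}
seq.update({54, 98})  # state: {4, 5, 54, 62, 83, 91, 97, 98}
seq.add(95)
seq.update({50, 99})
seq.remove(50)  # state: {4, 5, 54, 62, 83, 91, 95, 97, 98, 99}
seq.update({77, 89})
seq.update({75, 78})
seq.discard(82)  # {4, 5, 54, 62, 75, 77, 78, 83, 89, 91, 95, 97, 98, 99}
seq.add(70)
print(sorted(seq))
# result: [4, 5, 54, 62, 70, 75, 77, 78, 83, 89, 91, 95, 97, 98, 99]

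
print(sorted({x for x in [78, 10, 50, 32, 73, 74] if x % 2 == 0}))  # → [10, 32, 50, 74, 78]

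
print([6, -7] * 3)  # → [6, -7, 6, -7, 6, -7]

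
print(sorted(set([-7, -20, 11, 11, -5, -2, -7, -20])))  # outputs [-20, -7, -5, -2, 11]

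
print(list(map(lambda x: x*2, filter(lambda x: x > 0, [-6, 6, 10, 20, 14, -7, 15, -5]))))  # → [12, 20, 40, 28, 30]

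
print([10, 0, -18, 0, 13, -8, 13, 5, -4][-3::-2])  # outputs [13, 13, -18, 10]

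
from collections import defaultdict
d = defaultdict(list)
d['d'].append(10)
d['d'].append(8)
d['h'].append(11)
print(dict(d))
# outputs {'d': [10, 8], 'h': [11]}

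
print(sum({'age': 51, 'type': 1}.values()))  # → 52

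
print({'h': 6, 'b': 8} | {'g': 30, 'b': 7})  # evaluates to {'h': 6, 'b': 7, 'g': 30}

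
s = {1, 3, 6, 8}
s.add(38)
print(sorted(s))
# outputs [1, 3, 6, 8, 38]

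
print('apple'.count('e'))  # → 1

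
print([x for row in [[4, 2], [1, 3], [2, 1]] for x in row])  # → [4, 2, 1, 3, 2, 1]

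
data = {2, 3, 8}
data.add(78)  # {2, 3, 8, 78}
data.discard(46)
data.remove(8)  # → {2, 3, 78}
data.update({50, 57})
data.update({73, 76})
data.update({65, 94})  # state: {2, 3, 50, 57, 65, 73, 76, 78, 94}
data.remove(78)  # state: {2, 3, 50, 57, 65, 73, 76, 94}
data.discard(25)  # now {2, 3, 50, 57, 65, 73, 76, 94}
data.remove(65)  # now {2, 3, 50, 57, 73, 76, 94}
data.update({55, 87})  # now {2, 3, 50, 55, 57, 73, 76, 87, 94}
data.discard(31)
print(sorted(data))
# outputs [2, 3, 50, 55, 57, 73, 76, 87, 94]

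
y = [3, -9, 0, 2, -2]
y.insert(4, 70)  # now [3, -9, 0, 2, 70, -2]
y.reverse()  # [-2, 70, 2, 0, -9, 3]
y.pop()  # 3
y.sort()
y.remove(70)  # [-9, -2, 0, 2]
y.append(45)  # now [-9, -2, 0, 2, 45]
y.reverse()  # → [45, 2, 0, -2, -9]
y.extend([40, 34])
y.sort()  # [-9, -2, 0, 2, 34, 40, 45]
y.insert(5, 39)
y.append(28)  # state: [-9, -2, 0, 2, 34, 39, 40, 45, 28]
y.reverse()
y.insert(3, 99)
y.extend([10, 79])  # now [28, 45, 40, 99, 39, 34, 2, 0, -2, -9, 10, 79]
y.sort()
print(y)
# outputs [-9, -2, 0, 2, 10, 28, 34, 39, 40, 45, 79, 99]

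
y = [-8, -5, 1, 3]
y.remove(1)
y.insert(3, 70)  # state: [-8, -5, 3, 70]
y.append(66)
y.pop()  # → 66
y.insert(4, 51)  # [-8, -5, 3, 70, 51]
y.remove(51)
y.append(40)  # [-8, -5, 3, 70, 40]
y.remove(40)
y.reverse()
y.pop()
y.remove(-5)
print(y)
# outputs [70, 3]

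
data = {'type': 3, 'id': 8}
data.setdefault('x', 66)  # 66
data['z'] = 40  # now {'type': 3, 'id': 8, 'x': 66, 'z': 40}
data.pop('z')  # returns 40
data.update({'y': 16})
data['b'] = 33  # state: {'type': 3, 'id': 8, 'x': 66, 'y': 16, 'b': 33}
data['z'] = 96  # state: {'type': 3, 'id': 8, 'x': 66, 'y': 16, 'b': 33, 'z': 96}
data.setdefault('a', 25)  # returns 25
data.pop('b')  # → 33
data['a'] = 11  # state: {'type': 3, 'id': 8, 'x': 66, 'y': 16, 'z': 96, 'a': 11}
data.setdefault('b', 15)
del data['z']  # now {'type': 3, 'id': 8, 'x': 66, 'y': 16, 'a': 11, 'b': 15}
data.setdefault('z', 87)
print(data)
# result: {'type': 3, 'id': 8, 'x': 66, 'y': 16, 'a': 11, 'b': 15, 'z': 87}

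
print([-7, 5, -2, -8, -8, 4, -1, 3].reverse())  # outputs None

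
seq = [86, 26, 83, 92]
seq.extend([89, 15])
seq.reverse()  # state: [15, 89, 92, 83, 26, 86]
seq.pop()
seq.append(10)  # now [15, 89, 92, 83, 26, 10]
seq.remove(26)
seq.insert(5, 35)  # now [15, 89, 92, 83, 10, 35]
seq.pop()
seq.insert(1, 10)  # [15, 10, 89, 92, 83, 10]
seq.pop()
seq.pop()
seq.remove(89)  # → [15, 10, 92]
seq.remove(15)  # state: [10, 92]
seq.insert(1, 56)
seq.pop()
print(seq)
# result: [10, 56]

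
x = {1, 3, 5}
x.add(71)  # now {1, 3, 5, 71}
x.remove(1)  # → {3, 5, 71}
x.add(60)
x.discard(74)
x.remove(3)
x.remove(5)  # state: {60, 71}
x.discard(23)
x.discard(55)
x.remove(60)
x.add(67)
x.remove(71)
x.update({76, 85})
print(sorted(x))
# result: [67, 76, 85]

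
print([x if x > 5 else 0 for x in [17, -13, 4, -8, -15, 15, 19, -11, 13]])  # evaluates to [17, 0, 0, 0, 0, 15, 19, 0, 13]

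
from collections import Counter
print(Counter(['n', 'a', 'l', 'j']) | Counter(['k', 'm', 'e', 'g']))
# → Counter({'n': 1, 'a': 1, 'l': 1, 'j': 1, 'k': 1, 'm': 1, 'e': 1, 'g': 1})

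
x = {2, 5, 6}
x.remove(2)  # {5, 6}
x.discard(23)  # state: {5, 6}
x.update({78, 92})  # {5, 6, 78, 92}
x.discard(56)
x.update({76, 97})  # {5, 6, 76, 78, 92, 97}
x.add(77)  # {5, 6, 76, 77, 78, 92, 97}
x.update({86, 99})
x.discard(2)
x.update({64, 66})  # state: {5, 6, 64, 66, 76, 77, 78, 86, 92, 97, 99}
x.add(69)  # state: {5, 6, 64, 66, 69, 76, 77, 78, 86, 92, 97, 99}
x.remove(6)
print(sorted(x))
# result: [5, 64, 66, 69, 76, 77, 78, 86, 92, 97, 99]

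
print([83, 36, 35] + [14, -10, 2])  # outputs [83, 36, 35, 14, -10, 2]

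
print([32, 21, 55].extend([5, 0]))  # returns None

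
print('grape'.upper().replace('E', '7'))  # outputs GRAP7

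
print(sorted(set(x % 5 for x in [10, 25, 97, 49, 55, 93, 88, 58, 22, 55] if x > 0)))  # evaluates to [0, 2, 3, 4]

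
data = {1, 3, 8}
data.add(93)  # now {1, 3, 8, 93}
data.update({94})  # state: {1, 3, 8, 93, 94}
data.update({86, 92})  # {1, 3, 8, 86, 92, 93, 94}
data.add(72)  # {1, 3, 8, 72, 86, 92, 93, 94}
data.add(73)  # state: {1, 3, 8, 72, 73, 86, 92, 93, 94}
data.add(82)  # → {1, 3, 8, 72, 73, 82, 86, 92, 93, 94}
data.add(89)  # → {1, 3, 8, 72, 73, 82, 86, 89, 92, 93, 94}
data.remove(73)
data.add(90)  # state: {1, 3, 8, 72, 82, 86, 89, 90, 92, 93, 94}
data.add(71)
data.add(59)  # {1, 3, 8, 59, 71, 72, 82, 86, 89, 90, 92, 93, 94}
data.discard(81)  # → {1, 3, 8, 59, 71, 72, 82, 86, 89, 90, 92, 93, 94}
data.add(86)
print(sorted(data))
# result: [1, 3, 8, 59, 71, 72, 82, 86, 89, 90, 92, 93, 94]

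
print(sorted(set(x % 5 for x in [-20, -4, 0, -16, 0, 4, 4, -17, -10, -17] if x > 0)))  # [4]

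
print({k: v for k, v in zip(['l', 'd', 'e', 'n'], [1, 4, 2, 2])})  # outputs {'l': 1, 'd': 4, 'e': 2, 'n': 2}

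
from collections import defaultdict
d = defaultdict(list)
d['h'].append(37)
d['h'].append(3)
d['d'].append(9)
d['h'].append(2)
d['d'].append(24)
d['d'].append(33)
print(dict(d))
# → {'h': [37, 3, 2], 'd': [9, 24, 33]}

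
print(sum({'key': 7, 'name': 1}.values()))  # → 8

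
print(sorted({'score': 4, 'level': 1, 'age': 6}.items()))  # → [('age', 6), ('level', 1), ('score', 4)]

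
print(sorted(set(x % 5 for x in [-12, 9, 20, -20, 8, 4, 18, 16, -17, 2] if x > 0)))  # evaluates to [0, 1, 2, 3, 4]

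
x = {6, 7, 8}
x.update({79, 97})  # {6, 7, 8, 79, 97}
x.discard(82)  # {6, 7, 8, 79, 97}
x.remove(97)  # {6, 7, 8, 79}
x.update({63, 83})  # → {6, 7, 8, 63, 79, 83}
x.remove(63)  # {6, 7, 8, 79, 83}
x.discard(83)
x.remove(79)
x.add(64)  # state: {6, 7, 8, 64}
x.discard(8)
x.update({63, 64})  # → {6, 7, 63, 64}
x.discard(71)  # {6, 7, 63, 64}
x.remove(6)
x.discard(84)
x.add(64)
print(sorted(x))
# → [7, 63, 64]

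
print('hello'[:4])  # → hell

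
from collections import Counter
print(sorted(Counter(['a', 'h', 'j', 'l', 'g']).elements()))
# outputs ['a', 'g', 'h', 'j', 'l']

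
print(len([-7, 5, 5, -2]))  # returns 4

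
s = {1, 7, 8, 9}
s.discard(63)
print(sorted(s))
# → [1, 7, 8, 9]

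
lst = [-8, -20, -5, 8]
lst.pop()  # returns 8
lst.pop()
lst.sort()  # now [-20, -8]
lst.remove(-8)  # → [-20]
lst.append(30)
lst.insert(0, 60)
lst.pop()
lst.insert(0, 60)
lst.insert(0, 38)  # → [38, 60, 60, -20]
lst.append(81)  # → [38, 60, 60, -20, 81]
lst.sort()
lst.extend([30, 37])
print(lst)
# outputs [-20, 38, 60, 60, 81, 30, 37]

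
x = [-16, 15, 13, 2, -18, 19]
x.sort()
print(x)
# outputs [-18, -16, 2, 13, 15, 19]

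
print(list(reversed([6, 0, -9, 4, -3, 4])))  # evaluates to [4, -3, 4, -9, 0, 6]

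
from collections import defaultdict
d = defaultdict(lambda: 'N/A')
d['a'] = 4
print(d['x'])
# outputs N/A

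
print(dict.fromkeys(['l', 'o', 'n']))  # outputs {'l': None, 'o': None, 'n': None}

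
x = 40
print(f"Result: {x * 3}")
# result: Result: 120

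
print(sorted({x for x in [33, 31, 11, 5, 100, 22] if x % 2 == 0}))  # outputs [22, 100]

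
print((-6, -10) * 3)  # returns (-6, -10, -6, -10, -6, -10)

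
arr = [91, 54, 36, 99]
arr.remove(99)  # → [91, 54, 36]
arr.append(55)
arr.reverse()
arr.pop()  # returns 91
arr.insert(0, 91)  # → [91, 55, 36, 54]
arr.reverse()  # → [54, 36, 55, 91]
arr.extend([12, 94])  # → [54, 36, 55, 91, 12, 94]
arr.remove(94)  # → [54, 36, 55, 91, 12]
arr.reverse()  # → [12, 91, 55, 36, 54]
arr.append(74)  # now [12, 91, 55, 36, 54, 74]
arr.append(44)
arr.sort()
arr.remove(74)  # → [12, 36, 44, 54, 55, 91]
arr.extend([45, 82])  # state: [12, 36, 44, 54, 55, 91, 45, 82]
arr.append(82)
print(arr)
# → [12, 36, 44, 54, 55, 91, 45, 82, 82]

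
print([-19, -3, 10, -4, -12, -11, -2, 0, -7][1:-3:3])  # [-3, -12]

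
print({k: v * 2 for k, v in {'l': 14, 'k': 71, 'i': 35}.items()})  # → {'l': 28, 'k': 142, 'i': 70}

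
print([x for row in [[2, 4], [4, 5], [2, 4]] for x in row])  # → [2, 4, 4, 5, 2, 4]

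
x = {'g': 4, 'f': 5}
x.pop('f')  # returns 5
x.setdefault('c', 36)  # 36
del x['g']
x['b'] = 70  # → {'c': 36, 'b': 70}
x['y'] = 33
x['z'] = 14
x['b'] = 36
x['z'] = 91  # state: {'c': 36, 'b': 36, 'y': 33, 'z': 91}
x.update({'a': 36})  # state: {'c': 36, 'b': 36, 'y': 33, 'z': 91, 'a': 36}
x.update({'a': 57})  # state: {'c': 36, 'b': 36, 'y': 33, 'z': 91, 'a': 57}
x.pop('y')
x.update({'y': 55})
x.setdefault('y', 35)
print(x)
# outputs {'c': 36, 'b': 36, 'z': 91, 'a': 57, 'y': 55}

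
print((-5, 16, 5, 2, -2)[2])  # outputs 5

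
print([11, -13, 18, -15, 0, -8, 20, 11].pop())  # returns 11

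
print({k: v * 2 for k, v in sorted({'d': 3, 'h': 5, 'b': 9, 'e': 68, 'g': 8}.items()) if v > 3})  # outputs {'b': 18, 'e': 136, 'g': 16, 'h': 10}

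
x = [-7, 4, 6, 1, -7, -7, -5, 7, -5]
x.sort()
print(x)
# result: [-7, -7, -7, -5, -5, 1, 4, 6, 7]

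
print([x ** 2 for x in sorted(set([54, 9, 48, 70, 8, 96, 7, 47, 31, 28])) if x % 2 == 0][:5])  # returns [64, 784, 2304, 2916, 4900]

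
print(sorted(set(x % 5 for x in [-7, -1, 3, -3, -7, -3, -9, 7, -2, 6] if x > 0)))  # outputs [1, 2, 3]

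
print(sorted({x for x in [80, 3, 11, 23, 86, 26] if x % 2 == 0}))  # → [26, 80, 86]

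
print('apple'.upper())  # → APPLE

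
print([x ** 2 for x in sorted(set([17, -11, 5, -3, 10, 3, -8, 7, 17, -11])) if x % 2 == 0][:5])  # [64, 100]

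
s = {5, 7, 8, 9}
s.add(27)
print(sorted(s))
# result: [5, 7, 8, 9, 27]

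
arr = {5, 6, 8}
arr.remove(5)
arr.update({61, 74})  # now {6, 8, 61, 74}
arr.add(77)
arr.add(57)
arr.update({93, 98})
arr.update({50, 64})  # {6, 8, 50, 57, 61, 64, 74, 77, 93, 98}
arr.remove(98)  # {6, 8, 50, 57, 61, 64, 74, 77, 93}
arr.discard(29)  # {6, 8, 50, 57, 61, 64, 74, 77, 93}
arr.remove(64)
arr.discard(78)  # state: {6, 8, 50, 57, 61, 74, 77, 93}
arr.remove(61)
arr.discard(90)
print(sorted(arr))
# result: [6, 8, 50, 57, 74, 77, 93]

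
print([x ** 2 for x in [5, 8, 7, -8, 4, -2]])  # [25, 64, 49, 64, 16, 4]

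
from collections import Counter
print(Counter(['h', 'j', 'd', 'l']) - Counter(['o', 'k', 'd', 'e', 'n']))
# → Counter({'h': 1, 'j': 1, 'l': 1})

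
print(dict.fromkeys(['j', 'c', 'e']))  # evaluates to {'j': None, 'c': None, 'e': None}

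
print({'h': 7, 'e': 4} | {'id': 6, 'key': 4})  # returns {'h': 7, 'e': 4, 'id': 6, 'key': 4}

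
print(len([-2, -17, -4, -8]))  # 4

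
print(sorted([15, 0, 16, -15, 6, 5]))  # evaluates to [-15, 0, 5, 6, 15, 16]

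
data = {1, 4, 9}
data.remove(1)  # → {4, 9}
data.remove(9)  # {4}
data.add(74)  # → {4, 74}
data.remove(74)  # {4}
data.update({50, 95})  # {4, 50, 95}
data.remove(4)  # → {50, 95}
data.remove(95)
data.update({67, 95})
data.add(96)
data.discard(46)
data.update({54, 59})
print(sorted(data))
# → [50, 54, 59, 67, 95, 96]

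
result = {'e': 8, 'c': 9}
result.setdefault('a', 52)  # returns 52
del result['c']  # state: {'e': 8, 'a': 52}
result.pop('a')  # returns 52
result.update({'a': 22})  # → {'e': 8, 'a': 22}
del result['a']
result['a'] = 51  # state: {'e': 8, 'a': 51}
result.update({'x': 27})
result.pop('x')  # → 27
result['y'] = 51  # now {'e': 8, 'a': 51, 'y': 51}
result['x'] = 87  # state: {'e': 8, 'a': 51, 'y': 51, 'x': 87}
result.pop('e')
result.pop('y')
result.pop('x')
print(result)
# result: {'a': 51}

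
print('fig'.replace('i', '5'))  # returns f5g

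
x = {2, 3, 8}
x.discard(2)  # {3, 8}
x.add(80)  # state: {3, 8, 80}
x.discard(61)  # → {3, 8, 80}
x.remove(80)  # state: {3, 8}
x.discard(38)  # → {3, 8}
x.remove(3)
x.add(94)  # {8, 94}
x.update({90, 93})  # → {8, 90, 93, 94}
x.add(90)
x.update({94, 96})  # {8, 90, 93, 94, 96}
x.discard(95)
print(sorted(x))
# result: [8, 90, 93, 94, 96]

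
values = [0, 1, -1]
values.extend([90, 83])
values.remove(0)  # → [1, -1, 90, 83]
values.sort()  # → [-1, 1, 83, 90]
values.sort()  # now [-1, 1, 83, 90]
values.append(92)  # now [-1, 1, 83, 90, 92]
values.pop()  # 92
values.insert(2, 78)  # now [-1, 1, 78, 83, 90]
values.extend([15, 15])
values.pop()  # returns 15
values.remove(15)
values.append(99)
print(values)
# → [-1, 1, 78, 83, 90, 99]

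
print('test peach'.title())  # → Test Peach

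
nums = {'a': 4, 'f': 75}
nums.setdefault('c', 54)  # 54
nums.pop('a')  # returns 4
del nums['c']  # {'f': 75}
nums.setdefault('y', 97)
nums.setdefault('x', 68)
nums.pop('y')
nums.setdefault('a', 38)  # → 38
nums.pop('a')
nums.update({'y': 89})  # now {'f': 75, 'x': 68, 'y': 89}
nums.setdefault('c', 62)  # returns 62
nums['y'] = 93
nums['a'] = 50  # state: {'f': 75, 'x': 68, 'y': 93, 'c': 62, 'a': 50}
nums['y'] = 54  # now {'f': 75, 'x': 68, 'y': 54, 'c': 62, 'a': 50}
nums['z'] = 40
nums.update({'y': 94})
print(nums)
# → {'f': 75, 'x': 68, 'y': 94, 'c': 62, 'a': 50, 'z': 40}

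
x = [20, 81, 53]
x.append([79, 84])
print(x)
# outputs [20, 81, 53, [79, 84]]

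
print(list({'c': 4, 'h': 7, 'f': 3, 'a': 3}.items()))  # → [('c', 4), ('h', 7), ('f', 3), ('a', 3)]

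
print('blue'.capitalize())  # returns Blue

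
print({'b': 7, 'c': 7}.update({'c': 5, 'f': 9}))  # None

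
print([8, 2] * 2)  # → [8, 2, 8, 2]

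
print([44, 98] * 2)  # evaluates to [44, 98, 44, 98]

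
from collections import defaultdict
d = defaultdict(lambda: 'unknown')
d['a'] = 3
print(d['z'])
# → unknown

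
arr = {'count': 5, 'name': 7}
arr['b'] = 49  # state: {'count': 5, 'name': 7, 'b': 49}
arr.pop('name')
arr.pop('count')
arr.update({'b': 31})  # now {'b': 31}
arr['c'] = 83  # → {'b': 31, 'c': 83}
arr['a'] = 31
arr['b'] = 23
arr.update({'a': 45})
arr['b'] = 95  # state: {'b': 95, 'c': 83, 'a': 45}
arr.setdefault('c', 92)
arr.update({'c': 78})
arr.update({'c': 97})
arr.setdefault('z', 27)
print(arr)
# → {'b': 95, 'c': 97, 'a': 45, 'z': 27}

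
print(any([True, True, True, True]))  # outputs True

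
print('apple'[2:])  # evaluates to ple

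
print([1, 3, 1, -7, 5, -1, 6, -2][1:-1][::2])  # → [3, -7, -1]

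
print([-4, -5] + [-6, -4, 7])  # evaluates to [-4, -5, -6, -4, 7]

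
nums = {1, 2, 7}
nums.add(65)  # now {1, 2, 7, 65}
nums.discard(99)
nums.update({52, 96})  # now {1, 2, 7, 52, 65, 96}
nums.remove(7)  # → {1, 2, 52, 65, 96}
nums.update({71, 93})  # {1, 2, 52, 65, 71, 93, 96}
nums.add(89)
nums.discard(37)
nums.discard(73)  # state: {1, 2, 52, 65, 71, 89, 93, 96}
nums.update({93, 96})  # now {1, 2, 52, 65, 71, 89, 93, 96}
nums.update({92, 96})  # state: {1, 2, 52, 65, 71, 89, 92, 93, 96}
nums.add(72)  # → {1, 2, 52, 65, 71, 72, 89, 92, 93, 96}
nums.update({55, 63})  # {1, 2, 52, 55, 63, 65, 71, 72, 89, 92, 93, 96}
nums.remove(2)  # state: {1, 52, 55, 63, 65, 71, 72, 89, 92, 93, 96}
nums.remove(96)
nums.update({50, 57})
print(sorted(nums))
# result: [1, 50, 52, 55, 57, 63, 65, 71, 72, 89, 92, 93]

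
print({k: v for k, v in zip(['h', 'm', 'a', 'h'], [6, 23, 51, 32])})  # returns {'h': 32, 'm': 23, 'a': 51}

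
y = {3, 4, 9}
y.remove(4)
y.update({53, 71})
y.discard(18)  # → {3, 9, 53, 71}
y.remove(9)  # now {3, 53, 71}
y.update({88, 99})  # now {3, 53, 71, 88, 99}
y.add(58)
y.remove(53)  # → {3, 58, 71, 88, 99}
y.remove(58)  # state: {3, 71, 88, 99}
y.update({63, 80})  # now {3, 63, 71, 80, 88, 99}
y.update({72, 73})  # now {3, 63, 71, 72, 73, 80, 88, 99}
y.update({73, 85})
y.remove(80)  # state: {3, 63, 71, 72, 73, 85, 88, 99}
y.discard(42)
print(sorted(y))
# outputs [3, 63, 71, 72, 73, 85, 88, 99]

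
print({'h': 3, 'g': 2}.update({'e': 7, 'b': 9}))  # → None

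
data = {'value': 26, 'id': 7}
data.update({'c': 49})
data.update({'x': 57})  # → {'value': 26, 'id': 7, 'c': 49, 'x': 57}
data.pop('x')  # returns 57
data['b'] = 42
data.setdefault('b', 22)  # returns 42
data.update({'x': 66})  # {'value': 26, 'id': 7, 'c': 49, 'b': 42, 'x': 66}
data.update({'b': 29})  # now {'value': 26, 'id': 7, 'c': 49, 'b': 29, 'x': 66}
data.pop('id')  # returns 7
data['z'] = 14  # {'value': 26, 'c': 49, 'b': 29, 'x': 66, 'z': 14}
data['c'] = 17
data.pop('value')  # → 26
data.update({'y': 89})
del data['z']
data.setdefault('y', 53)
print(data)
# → {'c': 17, 'b': 29, 'x': 66, 'y': 89}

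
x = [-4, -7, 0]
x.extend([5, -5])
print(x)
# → [-4, -7, 0, 5, -5]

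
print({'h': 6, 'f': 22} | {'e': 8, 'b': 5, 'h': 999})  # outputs {'h': 999, 'f': 22, 'e': 8, 'b': 5}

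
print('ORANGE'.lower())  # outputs orange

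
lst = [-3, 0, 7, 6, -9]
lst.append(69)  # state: [-3, 0, 7, 6, -9, 69]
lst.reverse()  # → [69, -9, 6, 7, 0, -3]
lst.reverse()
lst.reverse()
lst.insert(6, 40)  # [69, -9, 6, 7, 0, -3, 40]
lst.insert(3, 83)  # [69, -9, 6, 83, 7, 0, -3, 40]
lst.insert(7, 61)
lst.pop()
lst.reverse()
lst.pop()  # 69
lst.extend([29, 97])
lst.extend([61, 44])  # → [61, -3, 0, 7, 83, 6, -9, 29, 97, 61, 44]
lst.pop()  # 44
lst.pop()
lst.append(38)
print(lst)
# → [61, -3, 0, 7, 83, 6, -9, 29, 97, 38]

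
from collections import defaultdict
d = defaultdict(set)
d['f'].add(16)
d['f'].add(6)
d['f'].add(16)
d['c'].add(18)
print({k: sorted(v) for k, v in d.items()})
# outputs {'f': [6, 16], 'c': [18]}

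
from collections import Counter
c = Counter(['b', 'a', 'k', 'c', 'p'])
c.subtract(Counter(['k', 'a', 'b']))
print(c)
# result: Counter({'c': 1, 'p': 1, 'b': 0, 'a': 0, 'k': 0})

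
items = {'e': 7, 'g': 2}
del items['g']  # {'e': 7}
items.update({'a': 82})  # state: {'e': 7, 'a': 82}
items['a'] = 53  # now {'e': 7, 'a': 53}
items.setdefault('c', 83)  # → 83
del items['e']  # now {'a': 53, 'c': 83}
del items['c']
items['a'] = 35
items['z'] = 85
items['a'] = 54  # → {'a': 54, 'z': 85}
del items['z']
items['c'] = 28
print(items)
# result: {'a': 54, 'c': 28}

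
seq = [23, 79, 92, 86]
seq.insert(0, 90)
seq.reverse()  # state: [86, 92, 79, 23, 90]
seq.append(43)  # [86, 92, 79, 23, 90, 43]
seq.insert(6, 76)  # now [86, 92, 79, 23, 90, 43, 76]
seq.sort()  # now [23, 43, 76, 79, 86, 90, 92]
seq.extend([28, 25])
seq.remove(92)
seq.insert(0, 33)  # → [33, 23, 43, 76, 79, 86, 90, 28, 25]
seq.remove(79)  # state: [33, 23, 43, 76, 86, 90, 28, 25]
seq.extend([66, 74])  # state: [33, 23, 43, 76, 86, 90, 28, 25, 66, 74]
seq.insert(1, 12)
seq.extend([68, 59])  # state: [33, 12, 23, 43, 76, 86, 90, 28, 25, 66, 74, 68, 59]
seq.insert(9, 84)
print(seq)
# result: [33, 12, 23, 43, 76, 86, 90, 28, 25, 84, 66, 74, 68, 59]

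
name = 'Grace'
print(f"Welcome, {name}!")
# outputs Welcome, Grace!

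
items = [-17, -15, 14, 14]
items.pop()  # 14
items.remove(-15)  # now [-17, 14]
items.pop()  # 14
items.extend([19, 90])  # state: [-17, 19, 90]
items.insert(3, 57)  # [-17, 19, 90, 57]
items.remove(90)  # [-17, 19, 57]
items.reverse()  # [57, 19, -17]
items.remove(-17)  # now [57, 19]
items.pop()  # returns 19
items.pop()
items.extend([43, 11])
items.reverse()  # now [11, 43]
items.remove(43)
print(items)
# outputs [11]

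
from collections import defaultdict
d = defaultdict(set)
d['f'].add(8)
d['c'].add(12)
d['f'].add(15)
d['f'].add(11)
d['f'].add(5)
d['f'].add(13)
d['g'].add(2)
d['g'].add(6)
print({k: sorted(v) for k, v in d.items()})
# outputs {'f': [5, 8, 11, 13, 15], 'c': [12], 'g': [2, 6]}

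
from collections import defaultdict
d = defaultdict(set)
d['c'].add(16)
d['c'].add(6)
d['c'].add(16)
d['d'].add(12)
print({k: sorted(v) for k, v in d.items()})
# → {'c': [6, 16], 'd': [12]}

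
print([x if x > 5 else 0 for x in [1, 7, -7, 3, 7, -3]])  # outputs [0, 7, 0, 0, 7, 0]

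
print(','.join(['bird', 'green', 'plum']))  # bird,green,plum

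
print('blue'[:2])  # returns bl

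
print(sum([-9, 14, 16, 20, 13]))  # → 54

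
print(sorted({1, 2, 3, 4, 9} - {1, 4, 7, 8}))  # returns [2, 3, 9]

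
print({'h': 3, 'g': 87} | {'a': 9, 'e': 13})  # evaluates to {'h': 3, 'g': 87, 'a': 9, 'e': 13}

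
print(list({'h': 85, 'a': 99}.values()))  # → [85, 99]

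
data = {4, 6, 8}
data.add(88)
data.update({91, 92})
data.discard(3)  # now {4, 6, 8, 88, 91, 92}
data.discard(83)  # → {4, 6, 8, 88, 91, 92}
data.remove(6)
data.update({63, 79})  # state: {4, 8, 63, 79, 88, 91, 92}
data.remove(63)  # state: {4, 8, 79, 88, 91, 92}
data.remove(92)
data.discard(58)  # {4, 8, 79, 88, 91}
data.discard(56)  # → {4, 8, 79, 88, 91}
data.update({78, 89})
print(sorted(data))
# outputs [4, 8, 78, 79, 88, 89, 91]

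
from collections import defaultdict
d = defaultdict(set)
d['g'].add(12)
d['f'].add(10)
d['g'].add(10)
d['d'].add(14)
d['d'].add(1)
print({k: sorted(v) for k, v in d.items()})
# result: {'g': [10, 12], 'f': [10], 'd': [1, 14]}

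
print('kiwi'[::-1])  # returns iwik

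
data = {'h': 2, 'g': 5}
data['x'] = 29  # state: {'h': 2, 'g': 5, 'x': 29}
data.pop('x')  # 29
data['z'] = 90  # {'h': 2, 'g': 5, 'z': 90}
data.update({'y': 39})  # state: {'h': 2, 'g': 5, 'z': 90, 'y': 39}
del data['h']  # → {'g': 5, 'z': 90, 'y': 39}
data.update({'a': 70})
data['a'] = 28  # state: {'g': 5, 'z': 90, 'y': 39, 'a': 28}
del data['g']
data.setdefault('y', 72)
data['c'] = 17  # {'z': 90, 'y': 39, 'a': 28, 'c': 17}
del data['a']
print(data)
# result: {'z': 90, 'y': 39, 'c': 17}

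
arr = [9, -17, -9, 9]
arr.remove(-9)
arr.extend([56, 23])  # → [9, -17, 9, 56, 23]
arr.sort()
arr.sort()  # [-17, 9, 9, 23, 56]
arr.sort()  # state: [-17, 9, 9, 23, 56]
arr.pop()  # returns 56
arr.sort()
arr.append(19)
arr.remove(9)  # [-17, 9, 23, 19]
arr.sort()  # [-17, 9, 19, 23]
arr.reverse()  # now [23, 19, 9, -17]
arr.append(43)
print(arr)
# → [23, 19, 9, -17, 43]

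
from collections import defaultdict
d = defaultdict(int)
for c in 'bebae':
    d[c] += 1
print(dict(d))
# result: {'b': 2, 'e': 2, 'a': 1}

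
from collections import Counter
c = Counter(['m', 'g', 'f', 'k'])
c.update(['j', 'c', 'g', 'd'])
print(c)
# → Counter({'g': 2, 'm': 1, 'f': 1, 'k': 1, 'j': 1, 'c': 1, 'd': 1})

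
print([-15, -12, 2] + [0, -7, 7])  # [-15, -12, 2, 0, -7, 7]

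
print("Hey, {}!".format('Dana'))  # Hey, Dana!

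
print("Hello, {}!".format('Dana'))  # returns Hello, Dana!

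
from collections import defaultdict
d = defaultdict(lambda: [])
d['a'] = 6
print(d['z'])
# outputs []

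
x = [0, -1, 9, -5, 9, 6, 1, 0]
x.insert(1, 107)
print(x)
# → [0, 107, -1, 9, -5, 9, 6, 1, 0]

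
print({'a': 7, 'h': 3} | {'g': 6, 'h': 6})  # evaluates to {'a': 7, 'h': 6, 'g': 6}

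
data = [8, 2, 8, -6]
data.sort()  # [-6, 2, 8, 8]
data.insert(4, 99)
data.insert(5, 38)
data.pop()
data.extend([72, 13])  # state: [-6, 2, 8, 8, 99, 72, 13]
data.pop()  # 13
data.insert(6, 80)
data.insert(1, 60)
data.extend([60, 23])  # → [-6, 60, 2, 8, 8, 99, 72, 80, 60, 23]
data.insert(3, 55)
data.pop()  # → 23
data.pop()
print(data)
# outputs [-6, 60, 2, 55, 8, 8, 99, 72, 80]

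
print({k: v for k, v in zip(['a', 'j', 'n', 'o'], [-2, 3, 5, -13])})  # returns {'a': -2, 'j': 3, 'n': 5, 'o': -13}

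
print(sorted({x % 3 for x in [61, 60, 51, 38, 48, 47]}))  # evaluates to [0, 1, 2]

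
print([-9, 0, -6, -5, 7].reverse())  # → None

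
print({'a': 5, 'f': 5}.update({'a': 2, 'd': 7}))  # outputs None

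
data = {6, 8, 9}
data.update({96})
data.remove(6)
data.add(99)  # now {8, 9, 96, 99}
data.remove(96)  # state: {8, 9, 99}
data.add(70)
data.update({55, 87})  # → {8, 9, 55, 70, 87, 99}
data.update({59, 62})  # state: {8, 9, 55, 59, 62, 70, 87, 99}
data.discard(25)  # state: {8, 9, 55, 59, 62, 70, 87, 99}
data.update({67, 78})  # {8, 9, 55, 59, 62, 67, 70, 78, 87, 99}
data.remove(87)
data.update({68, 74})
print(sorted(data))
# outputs [8, 9, 55, 59, 62, 67, 68, 70, 74, 78, 99]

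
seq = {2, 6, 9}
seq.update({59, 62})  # {2, 6, 9, 59, 62}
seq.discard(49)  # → {2, 6, 9, 59, 62}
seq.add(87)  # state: {2, 6, 9, 59, 62, 87}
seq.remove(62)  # {2, 6, 9, 59, 87}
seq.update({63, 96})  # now {2, 6, 9, 59, 63, 87, 96}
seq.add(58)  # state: {2, 6, 9, 58, 59, 63, 87, 96}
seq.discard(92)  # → {2, 6, 9, 58, 59, 63, 87, 96}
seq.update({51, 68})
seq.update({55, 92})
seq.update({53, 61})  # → {2, 6, 9, 51, 53, 55, 58, 59, 61, 63, 68, 87, 92, 96}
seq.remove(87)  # {2, 6, 9, 51, 53, 55, 58, 59, 61, 63, 68, 92, 96}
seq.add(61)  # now {2, 6, 9, 51, 53, 55, 58, 59, 61, 63, 68, 92, 96}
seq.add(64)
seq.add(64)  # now {2, 6, 9, 51, 53, 55, 58, 59, 61, 63, 64, 68, 92, 96}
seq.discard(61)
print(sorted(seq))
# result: [2, 6, 9, 51, 53, 55, 58, 59, 63, 64, 68, 92, 96]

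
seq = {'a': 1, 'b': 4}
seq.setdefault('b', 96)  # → 4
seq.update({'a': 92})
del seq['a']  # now {'b': 4}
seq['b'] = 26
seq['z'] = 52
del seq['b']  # {'z': 52}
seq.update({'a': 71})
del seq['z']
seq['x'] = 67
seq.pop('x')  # 67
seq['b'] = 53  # {'a': 71, 'b': 53}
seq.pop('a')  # 71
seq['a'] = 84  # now {'b': 53, 'a': 84}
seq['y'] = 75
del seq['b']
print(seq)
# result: {'a': 84, 'y': 75}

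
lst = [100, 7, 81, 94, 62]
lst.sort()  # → [7, 62, 81, 94, 100]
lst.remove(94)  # [7, 62, 81, 100]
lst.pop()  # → 100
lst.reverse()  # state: [81, 62, 7]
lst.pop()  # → 7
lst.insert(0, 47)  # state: [47, 81, 62]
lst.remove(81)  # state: [47, 62]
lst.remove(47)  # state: [62]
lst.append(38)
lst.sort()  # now [38, 62]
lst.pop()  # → 62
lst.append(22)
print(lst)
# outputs [38, 22]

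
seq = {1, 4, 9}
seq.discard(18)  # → {1, 4, 9}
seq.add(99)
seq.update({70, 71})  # {1, 4, 9, 70, 71, 99}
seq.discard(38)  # {1, 4, 9, 70, 71, 99}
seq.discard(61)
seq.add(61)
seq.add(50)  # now {1, 4, 9, 50, 61, 70, 71, 99}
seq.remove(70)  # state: {1, 4, 9, 50, 61, 71, 99}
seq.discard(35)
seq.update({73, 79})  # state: {1, 4, 9, 50, 61, 71, 73, 79, 99}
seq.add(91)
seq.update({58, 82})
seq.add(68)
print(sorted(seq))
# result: [1, 4, 9, 50, 58, 61, 68, 71, 73, 79, 82, 91, 99]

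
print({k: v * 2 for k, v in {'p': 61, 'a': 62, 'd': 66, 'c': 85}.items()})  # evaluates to {'p': 122, 'a': 124, 'd': 132, 'c': 170}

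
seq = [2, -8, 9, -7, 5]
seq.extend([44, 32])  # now [2, -8, 9, -7, 5, 44, 32]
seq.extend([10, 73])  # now [2, -8, 9, -7, 5, 44, 32, 10, 73]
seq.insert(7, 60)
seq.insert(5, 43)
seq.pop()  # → 73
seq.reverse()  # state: [10, 60, 32, 44, 43, 5, -7, 9, -8, 2]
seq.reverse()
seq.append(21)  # [2, -8, 9, -7, 5, 43, 44, 32, 60, 10, 21]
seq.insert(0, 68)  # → [68, 2, -8, 9, -7, 5, 43, 44, 32, 60, 10, 21]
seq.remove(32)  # [68, 2, -8, 9, -7, 5, 43, 44, 60, 10, 21]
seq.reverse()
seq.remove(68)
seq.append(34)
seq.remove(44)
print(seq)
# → [21, 10, 60, 43, 5, -7, 9, -8, 2, 34]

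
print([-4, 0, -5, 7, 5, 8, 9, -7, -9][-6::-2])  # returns [7, 0]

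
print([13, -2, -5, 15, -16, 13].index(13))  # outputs 0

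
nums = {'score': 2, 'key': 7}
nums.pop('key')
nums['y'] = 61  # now {'score': 2, 'y': 61}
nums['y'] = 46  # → {'score': 2, 'y': 46}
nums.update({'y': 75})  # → {'score': 2, 'y': 75}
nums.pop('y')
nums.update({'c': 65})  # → {'score': 2, 'c': 65}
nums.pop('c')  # 65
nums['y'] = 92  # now {'score': 2, 'y': 92}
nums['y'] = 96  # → {'score': 2, 'y': 96}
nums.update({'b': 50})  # {'score': 2, 'y': 96, 'b': 50}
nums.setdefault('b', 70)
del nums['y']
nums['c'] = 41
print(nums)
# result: {'score': 2, 'b': 50, 'c': 41}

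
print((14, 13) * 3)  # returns (14, 13, 14, 13, 14, 13)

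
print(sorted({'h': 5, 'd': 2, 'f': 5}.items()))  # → [('d', 2), ('f', 5), ('h', 5)]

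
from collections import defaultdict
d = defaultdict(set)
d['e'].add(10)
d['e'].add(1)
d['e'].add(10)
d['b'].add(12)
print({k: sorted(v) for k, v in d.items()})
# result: {'e': [1, 10], 'b': [12]}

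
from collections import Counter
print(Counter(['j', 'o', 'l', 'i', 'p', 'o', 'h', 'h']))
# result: Counter({'o': 2, 'h': 2, 'j': 1, 'l': 1, 'i': 1, 'p': 1})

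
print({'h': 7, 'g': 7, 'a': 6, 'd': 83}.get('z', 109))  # 109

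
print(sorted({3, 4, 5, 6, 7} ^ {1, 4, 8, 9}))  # [1, 3, 5, 6, 7, 8, 9]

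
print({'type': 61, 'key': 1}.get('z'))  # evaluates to None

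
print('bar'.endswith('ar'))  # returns True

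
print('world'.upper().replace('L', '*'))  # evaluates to WOR*D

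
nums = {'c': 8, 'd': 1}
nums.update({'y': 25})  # {'c': 8, 'd': 1, 'y': 25}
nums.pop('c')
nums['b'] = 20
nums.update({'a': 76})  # {'d': 1, 'y': 25, 'b': 20, 'a': 76}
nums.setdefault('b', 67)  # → 20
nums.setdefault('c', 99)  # 99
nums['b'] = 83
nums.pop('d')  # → 1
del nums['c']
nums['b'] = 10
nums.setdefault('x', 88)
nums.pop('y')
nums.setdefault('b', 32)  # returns 10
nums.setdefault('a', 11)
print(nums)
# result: {'b': 10, 'a': 76, 'x': 88}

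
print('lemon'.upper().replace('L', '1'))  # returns 1EMON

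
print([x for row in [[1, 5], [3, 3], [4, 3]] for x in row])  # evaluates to [1, 5, 3, 3, 4, 3]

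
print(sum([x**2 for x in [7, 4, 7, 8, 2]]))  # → 182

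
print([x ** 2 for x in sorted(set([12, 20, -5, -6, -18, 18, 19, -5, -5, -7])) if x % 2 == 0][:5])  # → [324, 36, 144, 324, 400]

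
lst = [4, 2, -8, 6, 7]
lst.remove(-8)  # [4, 2, 6, 7]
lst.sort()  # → [2, 4, 6, 7]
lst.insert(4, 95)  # [2, 4, 6, 7, 95]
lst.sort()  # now [2, 4, 6, 7, 95]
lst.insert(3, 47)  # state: [2, 4, 6, 47, 7, 95]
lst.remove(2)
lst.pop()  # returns 95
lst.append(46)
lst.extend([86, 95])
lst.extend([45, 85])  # [4, 6, 47, 7, 46, 86, 95, 45, 85]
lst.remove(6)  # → [4, 47, 7, 46, 86, 95, 45, 85]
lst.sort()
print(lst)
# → [4, 7, 45, 46, 47, 85, 86, 95]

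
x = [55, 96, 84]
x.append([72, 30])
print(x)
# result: [55, 96, 84, [72, 30]]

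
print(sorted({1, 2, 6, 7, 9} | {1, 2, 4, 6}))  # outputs [1, 2, 4, 6, 7, 9]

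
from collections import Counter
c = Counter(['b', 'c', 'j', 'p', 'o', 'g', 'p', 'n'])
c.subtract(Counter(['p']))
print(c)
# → Counter({'b': 1, 'c': 1, 'j': 1, 'p': 1, 'o': 1, 'g': 1, 'n': 1})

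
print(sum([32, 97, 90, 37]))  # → 256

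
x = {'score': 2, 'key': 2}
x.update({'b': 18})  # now {'score': 2, 'key': 2, 'b': 18}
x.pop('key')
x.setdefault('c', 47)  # 47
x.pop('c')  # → 47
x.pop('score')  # 2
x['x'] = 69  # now {'b': 18, 'x': 69}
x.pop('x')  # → 69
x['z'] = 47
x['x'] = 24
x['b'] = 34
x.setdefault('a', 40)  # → 40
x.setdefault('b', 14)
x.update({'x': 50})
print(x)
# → {'b': 34, 'z': 47, 'x': 50, 'a': 40}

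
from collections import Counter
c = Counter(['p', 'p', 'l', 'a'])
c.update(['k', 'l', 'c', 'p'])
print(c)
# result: Counter({'p': 3, 'l': 2, 'a': 1, 'k': 1, 'c': 1})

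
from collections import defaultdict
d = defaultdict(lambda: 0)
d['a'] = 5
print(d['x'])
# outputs 0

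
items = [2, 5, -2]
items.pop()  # -2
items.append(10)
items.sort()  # [2, 5, 10]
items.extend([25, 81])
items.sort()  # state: [2, 5, 10, 25, 81]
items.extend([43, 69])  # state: [2, 5, 10, 25, 81, 43, 69]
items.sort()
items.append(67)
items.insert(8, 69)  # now [2, 5, 10, 25, 43, 69, 81, 67, 69]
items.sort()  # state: [2, 5, 10, 25, 43, 67, 69, 69, 81]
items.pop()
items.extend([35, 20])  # [2, 5, 10, 25, 43, 67, 69, 69, 35, 20]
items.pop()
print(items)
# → [2, 5, 10, 25, 43, 67, 69, 69, 35]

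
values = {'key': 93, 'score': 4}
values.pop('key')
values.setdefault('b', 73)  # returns 73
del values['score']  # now {'b': 73}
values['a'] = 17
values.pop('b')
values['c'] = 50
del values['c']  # {'a': 17}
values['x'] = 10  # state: {'a': 17, 'x': 10}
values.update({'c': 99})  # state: {'a': 17, 'x': 10, 'c': 99}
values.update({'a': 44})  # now {'a': 44, 'x': 10, 'c': 99}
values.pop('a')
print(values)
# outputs {'x': 10, 'c': 99}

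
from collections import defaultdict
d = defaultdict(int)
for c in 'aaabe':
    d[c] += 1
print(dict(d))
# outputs {'a': 3, 'b': 1, 'e': 1}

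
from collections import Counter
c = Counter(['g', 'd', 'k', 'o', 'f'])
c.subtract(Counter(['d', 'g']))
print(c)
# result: Counter({'k': 1, 'o': 1, 'f': 1, 'g': 0, 'd': 0})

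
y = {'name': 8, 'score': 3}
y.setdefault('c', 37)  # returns 37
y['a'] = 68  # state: {'name': 8, 'score': 3, 'c': 37, 'a': 68}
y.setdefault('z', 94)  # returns 94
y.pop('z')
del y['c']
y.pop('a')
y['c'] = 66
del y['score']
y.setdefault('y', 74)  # 74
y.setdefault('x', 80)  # 80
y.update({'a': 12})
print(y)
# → {'name': 8, 'c': 66, 'y': 74, 'x': 80, 'a': 12}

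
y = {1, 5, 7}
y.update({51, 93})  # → {1, 5, 7, 51, 93}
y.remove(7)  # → {1, 5, 51, 93}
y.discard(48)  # {1, 5, 51, 93}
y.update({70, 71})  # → {1, 5, 51, 70, 71, 93}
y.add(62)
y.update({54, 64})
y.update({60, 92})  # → {1, 5, 51, 54, 60, 62, 64, 70, 71, 92, 93}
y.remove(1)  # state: {5, 51, 54, 60, 62, 64, 70, 71, 92, 93}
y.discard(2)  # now {5, 51, 54, 60, 62, 64, 70, 71, 92, 93}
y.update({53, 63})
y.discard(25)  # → {5, 51, 53, 54, 60, 62, 63, 64, 70, 71, 92, 93}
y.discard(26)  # {5, 51, 53, 54, 60, 62, 63, 64, 70, 71, 92, 93}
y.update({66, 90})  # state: {5, 51, 53, 54, 60, 62, 63, 64, 66, 70, 71, 90, 92, 93}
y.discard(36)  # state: {5, 51, 53, 54, 60, 62, 63, 64, 66, 70, 71, 90, 92, 93}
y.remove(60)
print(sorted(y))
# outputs [5, 51, 53, 54, 62, 63, 64, 66, 70, 71, 90, 92, 93]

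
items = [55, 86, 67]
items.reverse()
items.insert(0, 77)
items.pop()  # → 55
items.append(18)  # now [77, 67, 86, 18]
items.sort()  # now [18, 67, 77, 86]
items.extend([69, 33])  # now [18, 67, 77, 86, 69, 33]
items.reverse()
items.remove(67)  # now [33, 69, 86, 77, 18]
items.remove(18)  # [33, 69, 86, 77]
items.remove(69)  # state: [33, 86, 77]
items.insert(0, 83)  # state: [83, 33, 86, 77]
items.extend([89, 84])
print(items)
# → [83, 33, 86, 77, 89, 84]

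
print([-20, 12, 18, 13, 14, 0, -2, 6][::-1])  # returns [6, -2, 0, 14, 13, 18, 12, -20]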